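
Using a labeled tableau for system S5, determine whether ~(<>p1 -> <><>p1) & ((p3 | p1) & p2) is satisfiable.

1. ~(<>p1 -> <><>p1) & ((p3 | p1) & p2), w0
2. ~(<>p1 -> <><>p1), w0   [&-rule on 1]
3. (p3 | p1) & p2, w0   [&-rule on 1]
4. <>p1, w0   [~->-rule on 2]
5. ~<><>p1, w0   [~->-rule on 2]
6. p3 | p1, w0   [&-rule on 3]
7. p2, w0   [&-rule on 3]
8. ~<>p1, w0   [~<>-rule on 5 via w0Rw0]
9. ~p1, w0   [~<>-rule on 8 via w0Rw0]
10. p3, w0   [|-rule on 6 (branches; this branch)]
11. p1, w1   [<>-rule on 4: fresh world w1, w0Rw1]
12. ~<>p1, w1   [~<>-rule on 5 via w0Rw1]
13. ~p1, w1   [~<>-rule on 8 via w0Rw1]
Accessibility: w0Rw0, w0Rw1, w1Rw0, w1Rw1
Branch closes: p1 and ~p1 both at w1.
Every branch closes; the branch above is one of them.

Unsatisfiable (every branch closes)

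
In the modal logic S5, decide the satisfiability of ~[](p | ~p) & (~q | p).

1. ~[](p | ~p) & (~q | p), 0
2. ~[](p | ~p), 0
3. ~q | p, 0
4. p, 0
5. ~(p | ~p), 1
6. ~p, 1
7. p, 1
Accessibility: 0R0, 0R1, 1R0, 1R1
Branch closes: p and ~p both at 1.
(One branch shown.) All branches close.

Unsatisfiable (every branch closes)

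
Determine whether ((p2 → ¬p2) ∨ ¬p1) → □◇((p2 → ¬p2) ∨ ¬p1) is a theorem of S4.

Not valid

Tableau for the negation ¬(((p2 → ¬p2) ∨ ¬p1) → □◇((p2 → ¬p2) ∨ ¬p1)):
1. ¬(((p2 → ¬p2) ∨ ¬p1) → □◇((p2 → ¬p2) ∨ ¬p1)), w0
2. (p2 → ¬p2) ∨ ¬p1, w0
3. ¬□◇((p2 → ¬p2) ∨ ¬p1), w0
4. ¬p1, w0
5. ¬◇((p2 → ¬p2) ∨ ¬p1), w1
6. ¬((p2 → ¬p2) ∨ ¬p1), w1
7. ¬(p2 → ¬p2), w1
8. p1, w1
9. p2, w1
Accessibility: w0Rw0, w0Rw1, w1Rw1
The negation has an open branch (countermodel exists).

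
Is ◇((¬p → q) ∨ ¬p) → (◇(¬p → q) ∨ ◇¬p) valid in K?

Tableau for the negation ¬(◇((¬p → q) ∨ ¬p) → (◇(¬p → q) ∨ ◇¬p)):
1. ¬(◇((¬p → q) ∨ ¬p) → (◇(¬p → q) ∨ ◇¬p)), u
2. ◇((¬p → q) ∨ ¬p), u   [¬→-rule on 1]
3. ¬(◇(¬p → q) ∨ ◇¬p), u   [¬→-rule on 1]
4. ¬◇(¬p → q), u   [¬∨-rule on 3]
5. ¬◇¬p, u   [¬∨-rule on 3]
6. (¬p → q) ∨ ¬p, v   [◇-rule on 2: fresh world v, uRv]
7. ¬(¬p → q), v   [¬◇-rule on 4 via uRv]
8. ¬p, v   [¬→-rule on 7]
9. ¬q, v   [¬→-rule on 7]
10. p, v   [¬◇-rule on 5 via uRv]
Accessibility: uRv
Branch closes: p and ¬p both at v.
Every branch of the negation's tableau closes; the branch above is one of them.

Yes, valid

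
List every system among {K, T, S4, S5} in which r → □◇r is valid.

S5-tableau for the negation ¬(r → □◇r):
1. ¬(r → □◇r), u
2. r, u
3. ¬□◇r, u
4. ¬◇r, v
5. ¬r, u
Accessibility: uRu, uRv, vRu, vRv
Branch closes: r and ¬r both at u.
Every branch closes (one shown): valid in S5.
S4-tableau for the negation ¬(r → □◇r):
1. ¬(r → □◇r), u
2. r, u
3. ¬□◇r, u
4. ¬◇r, v
5. ¬r, v
Accessibility: uRu, uRv, vRv
Complete open branch: countermodel on an S4-frame, so not valid in S4, nor in K, T (the same frame is also a K-frame and a T-frame).

S5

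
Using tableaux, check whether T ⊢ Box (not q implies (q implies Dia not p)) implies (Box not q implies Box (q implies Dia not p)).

Tableau for the negation not (Box (not q implies (q implies Dia not p)) implies (Box not q implies Box (q implies Dia not p))):
1. not (Box (not q implies (q implies Dia not p)) implies (Box not q implies Box (q implies Dia not p))), w0
2. Box (not q implies (q implies Dia not p)), w0   [neg-implies-rule on 1]
3. not (Box not q implies Box (q implies Dia not p)), w0   [neg-implies-rule on 1]
4. Box not q, w0   [neg-implies-rule on 3]
5. not Box (q implies Dia not p), w0   [neg-implies-rule on 3]
6. not q implies (q implies Dia not p), w0   [Box-rule on 2 via w0Rw0]
7. not q, w0   [Box-rule on 4 via w0Rw0]
8. q implies Dia not p, w0   [implies-rule on 6 (branches; this branch)]
9. Dia not p, w0   [implies-rule on 8 (branches; this branch)]
10. not (q implies Dia not p), w1   [neg-Box-rule on 5: fresh world w1, w0Rw1]
11. q, w1   [neg-implies-rule on 10]
12. not Dia not p, w1   [neg-implies-rule on 10]
13. not q implies (q implies Dia not p), w1   [Box-rule on 2 via w0Rw1]
14. not q, w1   [Box-rule on 4 via w0Rw1]
Accessibility: w0Rw0, w0Rw1, w1Rw1
Branch closes: q and not q both at w1.
All branches of the negation close; one closing branch shown above.

Valid in T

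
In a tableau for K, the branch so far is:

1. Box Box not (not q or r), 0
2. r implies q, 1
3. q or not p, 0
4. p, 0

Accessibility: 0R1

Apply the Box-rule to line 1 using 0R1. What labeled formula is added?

Box not (not q or r), 1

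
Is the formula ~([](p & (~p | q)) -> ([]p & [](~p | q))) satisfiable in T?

1. ~([](p & (~p | q)) -> ([]p & [](~p | q))), u
2. [](p & (~p | q)), u
3. ~([]p & [](~p | q)), u
4. p & (~p | q), u
5. p, u
6. ~p | q, u
7. ~[](~p | q), u
8. q, u
9. ~(~p | q), v
10. p, v
11. ~q, v
12. p & (~p | q), v
13. ~p | q, v
14. q, v
Accessibility: uRu, uRv, vRv
Branch closes: q and ~q both at v.
Every branch closes; the branch above is one of them.

No, unsatisfiable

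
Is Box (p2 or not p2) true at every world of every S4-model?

Tableau for the negation not Box (p2 or not p2):
1. not Box (p2 or not p2), 0
2. not (p2 or not p2), 1   [neg-Box-rule on 1: fresh world 1, 0R1]
3. not p2, 1   [neg-or-rule on 2]
4. p2, 1   [neg-or-rule on 2]
Accessibility: 0R0, 0R1, 1R1
Branch closes: p2 and not p2 both at 1.
All branches of the negation close; one closing branch shown above.

Valid in S4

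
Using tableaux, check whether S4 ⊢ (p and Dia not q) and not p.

Tableau for the negation not ((p and Dia not q) and not p):
1. not ((p and Dia not q) and not p), w0
2. p, w0   [neg-and-rule on 1 (branches; this branch)]
Accessibility: w0Rw0
The negation has an open branch (countermodel exists).

Invalid (countermodel exists)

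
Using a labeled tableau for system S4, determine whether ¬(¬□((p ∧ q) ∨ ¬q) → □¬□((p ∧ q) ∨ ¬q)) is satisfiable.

1. ¬(¬□((p ∧ q) ∨ ¬q) → □¬□((p ∧ q) ∨ ¬q)), u
2. ¬□((p ∧ q) ∨ ¬q), u
3. ¬□¬□((p ∧ q) ∨ ¬q), u
4. ¬((p ∧ q) ∨ ¬q), v
5. ¬(p ∧ q), v
6. q, v
7. ¬p, v
8. □((p ∧ q) ∨ ¬q), w
9. (p ∧ q) ∨ ¬q, w
10. ¬q, w
Accessibility: uRu, uRv, uRw, vRv, wRw

Satisfiable (open branch found)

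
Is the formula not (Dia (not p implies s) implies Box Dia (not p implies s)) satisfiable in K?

1. not (Dia (not p implies s) implies Box Dia (not p implies s)), u
2. Dia (not p implies s), u
3. not Box Dia (not p implies s), u
4. not p implies s, v
5. s, v
6. not Dia (not p implies s), w
Accessibility: uRv, uRw

Satisfiable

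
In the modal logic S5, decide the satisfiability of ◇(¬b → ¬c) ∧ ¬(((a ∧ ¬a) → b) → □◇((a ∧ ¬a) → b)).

No, unsatisfiable

1. ◇(¬b → ¬c) ∧ ¬(((a ∧ ¬a) → b) → □◇((a ∧ ¬a) → b)), w0
2. ◇(¬b → ¬c), w0
3. ¬(((a ∧ ¬a) → b) → □◇((a ∧ ¬a) → b)), w0
4. (a ∧ ¬a) → b, w0
5. ¬□◇((a ∧ ¬a) → b), w0
6. ¬(a ∧ ¬a), w0
7. a, w0
8. ¬b → ¬c, w1
9. ¬c, w1
10. ¬◇((a ∧ ¬a) → b), w2
11. ¬((a ∧ ¬a) → b), w0
12. a ∧ ¬a, w0
13. ¬b, w0
14. ¬a, w0
Accessibility: w0Rw0, w0Rw1, w0Rw2, w1Rw0, w1Rw1, w1Rw2, w2Rw0, w2Rw1, w2Rw2
Branch closes: a and ¬a both at w0.
All branches of the tableau close; one closing branch shown above.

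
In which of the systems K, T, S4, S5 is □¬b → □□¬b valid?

S4, S5

T-tableau for the negation ¬(□¬b → □□¬b):
1. ¬(□¬b → □□¬b), u
2. □¬b, u   [¬→-rule on 1]
3. ¬□□¬b, u   [¬→-rule on 1]
4. ¬b, u   [□-rule on 2 via uRu]
5. ¬□¬b, v   [¬□-rule on 3: fresh world v, uRv]
6. ¬b, v   [□-rule on 2 via uRv]
7. b, w   [¬□-rule on 5: fresh world w, vRw]
Accessibility: uRu, uRv, vRv, vRw, wRw
Complete open branch: countermodel on a T-frame, so not valid in T, nor in K (the same frame is also a K-frame).
S4-tableau for the negation ¬(□¬b → □□¬b):
1. ¬(□¬b → □□¬b), u
2. □¬b, u   [¬→-rule on 1]
3. ¬□□¬b, u   [¬→-rule on 1]
4. ¬b, u   [□-rule on 2 via uRu]
5. ¬□¬b, v   [¬□-rule on 3: fresh world v, uRv]
6. ¬b, v   [□-rule on 2 via uRv]
7. b, w   [¬□-rule on 5: fresh world w, vRw]
8. ¬b, w   [□-rule on 2 via uRw]
Accessibility: uRu, uRv, uRw, vRv, vRw, wRw
Branch closes: b and ¬b both at w.
Every branch closes (one shown): valid in S4, hence also in S5 (every theorem of S4 is a theorem of S5).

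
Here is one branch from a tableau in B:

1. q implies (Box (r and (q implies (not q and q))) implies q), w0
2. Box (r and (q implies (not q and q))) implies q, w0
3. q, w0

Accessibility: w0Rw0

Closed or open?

Open

There is no literal clash: for every atom and world, at most one sign appears.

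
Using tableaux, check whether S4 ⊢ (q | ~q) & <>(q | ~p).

Tableau for the negation ~((q | ~q) & <>(q | ~p)):
1. ~((q | ~q) & <>(q | ~p)), 0
2. ~<>(q | ~p), 0
3. ~(q | ~p), 0
4. ~q, 0
5. p, 0
Accessibility: 0R0
The negation has an open branch (countermodel exists).

Not valid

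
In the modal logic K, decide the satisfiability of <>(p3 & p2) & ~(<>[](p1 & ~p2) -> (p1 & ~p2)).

Satisfiable (open branch found)

1. <>(p3 & p2) & ~(<>[](p1 & ~p2) -> (p1 & ~p2)), u
2. <>(p3 & p2), u   [&-rule on 1]
3. ~(<>[](p1 & ~p2) -> (p1 & ~p2)), u   [&-rule on 1]
4. <>[](p1 & ~p2), u   [~->-rule on 3]
5. ~(p1 & ~p2), u   [~->-rule on 3]
6. p2, u   [~&-rule on 5 (branches; this branch)]
7. p3 & p2, v   [<>-rule on 2: fresh world v, uRv]
8. p3, v   [&-rule on 7]
9. p2, v   [&-rule on 7]
10. [](p1 & ~p2), w   [<>-rule on 4: fresh world w, uRw]
Accessibility: uRv, uRw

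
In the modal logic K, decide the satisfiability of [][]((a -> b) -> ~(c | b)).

Satisfiable

1. [][]((a -> b) -> ~(c | b)), u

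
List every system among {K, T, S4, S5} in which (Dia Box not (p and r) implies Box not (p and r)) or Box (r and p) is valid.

S4-tableau for the negation not ((Dia Box not (p and r) implies Box not (p and r)) or Box (r and p)):
1. not ((Dia Box not (p and r) implies Box not (p and r)) or Box (r and p)), w0
2. not (Dia Box not (p and r) implies Box not (p and r)), w0
3. not Box (r and p), w0
4. Dia Box not (p and r), w0
5. not Box not (p and r), w0
6. not (r and p), w1
7. not p, w1
8. Box not (p and r), w2
9. not (p and r), w2
10. not r, w2
11. p and r, w3
12. p, w3
13. r, w3
Accessibility: w0Rw0, w0Rw1, w0Rw2, w0Rw3, w1Rw1, w2Rw2, w3Rw3
Complete open branch: countermodel on an S4-frame, so not valid in S4, nor in K, T (the same frame is also a K-frame and a T-frame).
S5-tableau for the negation not ((Dia Box not (p and r) implies Box not (p and r)) or Box (r and p)):
1. not ((Dia Box not (p and r) implies Box not (p and r)) or Box (r and p)), w0
2. not (Dia Box not (p and r) implies Box not (p and r)), w0
3. not Box (r and p), w0
4. Dia Box not (p and r), w0
5. not Box not (p and r), w0
6. not (r and p), w1
7. not p, w1
8. Box not (p and r), w2
9. not (p and r), w0
10. not (p and r), w1
11. not (p and r), w2
12. not r, w0
13. not r, w1
14. not r, w2
15. p and r, w3
16. p, w3
17. r, w3
18. not (p and r), w3
19. not r, w3
Accessibility: w0Rw0, w0Rw1, w0Rw2, w0Rw3, w1Rw0, w1Rw1, w1Rw2, w1Rw3, w2Rw0, w2Rw1, w2Rw2, w2Rw3, w3Rw0, w3Rw1, w3Rw2, w3Rw3
Branch closes: r and not r both at w3.
Every branch closes (one shown): valid in S5.

S5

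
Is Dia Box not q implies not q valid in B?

Tableau for the negation not (Dia Box not q implies not q):
1. not (Dia Box not q implies not q), u
2. Dia Box not q, u
3. q, u
4. Box not q, v
5. not q, u
Accessibility: uRu, uRv, vRu, vRv
Branch closes: q and not q both at u.
Every branch of the negation's tableau closes; the branch above is one of them.

Yes, valid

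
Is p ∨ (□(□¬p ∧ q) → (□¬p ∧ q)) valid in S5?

Valid

Tableau for the negation ¬(p ∨ (□(□¬p ∧ q) → (□¬p ∧ q))):
1. ¬(p ∨ (□(□¬p ∧ q) → (□¬p ∧ q))), 0
2. ¬p, 0
3. ¬(□(□¬p ∧ q) → (□¬p ∧ q)), 0
4. □(□¬p ∧ q), 0
5. ¬(□¬p ∧ q), 0
6. □¬p ∧ q, 0
7. □¬p, 0
8. q, 0
9. ¬□¬p, 0
10. p, 1
11. □¬p ∧ q, 1
12. □¬p, 1
13. q, 1
14. ¬p, 1
Accessibility: 0R0, 0R1, 1R0, 1R1
Branch closes: p and ¬p both at 1.
All branches of the negation close; one closing branch shown above.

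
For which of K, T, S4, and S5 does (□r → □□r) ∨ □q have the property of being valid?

T-tableau for the negation ¬((□r → □□r) ∨ □q):
1. ¬((□r → □□r) ∨ □q), 0
2. ¬(□r → □□r), 0   [¬∨-rule on 1]
3. ¬□q, 0   [¬∨-rule on 1]
4. □r, 0   [¬→-rule on 2]
5. ¬□□r, 0   [¬→-rule on 2]
6. r, 0   [□-rule on 4 via 0R0]
7. ¬q, 1   [¬□-rule on 3: fresh world 1, 0R1]
8. r, 1   [□-rule on 4 via 0R1]
9. ¬□r, 2   [¬□-rule on 5: fresh world 2, 0R2]
10. r, 2   [□-rule on 4 via 0R2]
11. ¬r, 3   [¬□-rule on 9: fresh world 3, 2R3]
Accessibility: 0R0, 0R1, 0R2, 1R1, 2R2, 2R3, 3R3
Complete open branch: countermodel on a T-frame, so not valid in T, nor in K (the same frame is also a K-frame).
S4-tableau for the negation ¬((□r → □□r) ∨ □q):
1. ¬((□r → □□r) ∨ □q), 0
2. ¬(□r → □□r), 0   [¬∨-rule on 1]
3. ¬□q, 0   [¬∨-rule on 1]
4. □r, 0   [¬→-rule on 2]
5. ¬□□r, 0   [¬→-rule on 2]
6. r, 0   [□-rule on 4 via 0R0]
7. ¬q, 1   [¬□-rule on 3: fresh world 1, 0R1]
8. r, 1   [□-rule on 4 via 0R1]
9. ¬□r, 2   [¬□-rule on 5: fresh world 2, 0R2]
10. r, 2   [□-rule on 4 via 0R2]
11. ¬r, 3   [¬□-rule on 9: fresh world 3, 2R3]
12. r, 3   [□-rule on 4 via 0R3]
Accessibility: 0R0, 0R1, 0R2, 0R3, 1R1, 2R2, 2R3, 3R3
Branch closes: r and ¬r both at 3.
Every branch closes (one shown): valid in S4, hence also in S5 (every theorem of S4 is a theorem of S5).

S4, S5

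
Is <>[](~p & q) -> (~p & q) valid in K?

Not valid

Tableau for the negation ~(<>[](~p & q) -> (~p & q)):
1. ~(<>[](~p & q) -> (~p & q)), u
2. <>[](~p & q), u
3. ~(~p & q), u
4. ~q, u
5. [](~p & q), v
Accessibility: uRv
The negation has an open branch (countermodel exists).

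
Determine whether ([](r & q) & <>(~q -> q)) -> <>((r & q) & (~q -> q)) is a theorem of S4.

Tableau for the negation ~(([](r & q) & <>(~q -> q)) -> <>((r & q) & (~q -> q))):
1. ~(([](r & q) & <>(~q -> q)) -> <>((r & q) & (~q -> q))), w0
2. [](r & q) & <>(~q -> q), w0   [~->-rule on 1]
3. ~<>((r & q) & (~q -> q)), w0   [~->-rule on 1]
4. [](r & q), w0   [&-rule on 2]
5. <>(~q -> q), w0   [&-rule on 2]
6. ~((r & q) & (~q -> q)), w0   [~<>-rule on 3 via w0Rw0]
7. r & q, w0   [[]-rule on 4 via w0Rw0]
8. r, w0   [&-rule on 7]
9. q, w0   [&-rule on 7]
10. ~(~q -> q), w0   [~&-rule on 6 (branches; this branch)]
11. ~q, w0   [~->-rule on 10]
Accessibility: w0Rw0
Branch closes: q and ~q both at w0.
Every branch of the negation's tableau closes; the branch above is one of them.

Valid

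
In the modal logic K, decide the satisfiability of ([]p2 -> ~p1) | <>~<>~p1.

Satisfiable

1. ([]p2 -> ~p1) | <>~<>~p1, 0
2. <>~<>~p1, 0
3. ~<>~p1, 1
Accessibility: 0R1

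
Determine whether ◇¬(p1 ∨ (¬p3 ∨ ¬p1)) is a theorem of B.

Tableau for the negation ¬◇¬(p1 ∨ (¬p3 ∨ ¬p1)):
1. ¬◇¬(p1 ∨ (¬p3 ∨ ¬p1)), u
2. p1 ∨ (¬p3 ∨ ¬p1), u   [¬◇-rule on 1 via uRu]
3. ¬p3 ∨ ¬p1, u   [∨-rule on 2 (branches; this branch)]
4. ¬p1, u   [∨-rule on 3 (branches; this branch)]
Accessibility: uRu
The negation has an open branch (countermodel exists).

No, not valid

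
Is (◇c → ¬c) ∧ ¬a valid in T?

Tableau for the negation ¬((◇c → ¬c) ∧ ¬a):
1. ¬((◇c → ¬c) ∧ ¬a), 0
2. a, 0
Accessibility: 0R0
The negation has an open branch (countermodel exists).

No, not valid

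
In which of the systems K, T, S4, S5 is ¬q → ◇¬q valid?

K-tableau for the negation ¬(¬q → ◇¬q):
1. ¬(¬q → ◇¬q), u
2. ¬q, u   [¬→-rule on 1]
3. ¬◇¬q, u   [¬→-rule on 1]
Complete open branch: countermodel on a K-frame, so not valid in K.
T-tableau for the negation ¬(¬q → ◇¬q):
1. ¬(¬q → ◇¬q), u
2. ¬q, u   [¬→-rule on 1]
3. ¬◇¬q, u   [¬→-rule on 1]
4. q, u   [¬◇-rule on 3 via uRu]
Accessibility: uRu
Branch closes: q and ¬q both at u.
Every branch closes (one shown): valid in T, hence also in S4, S5 (every theorem of T is a theorem of S4 and S5).

T, S4, S5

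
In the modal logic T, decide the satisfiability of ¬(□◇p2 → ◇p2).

1. ¬(□◇p2 → ◇p2), 0
2. □◇p2, 0   [¬→-rule on 1]
3. ¬◇p2, 0   [¬→-rule on 1]
4. ◇p2, 0   [□-rule on 2 via 0R0]
5. ¬p2, 0   [¬◇-rule on 3 via 0R0]
6. p2, 1   [◇-rule on 4: fresh world 1, 0R1]
7. ◇p2, 1   [□-rule on 2 via 0R1]
8. ¬p2, 1   [¬◇-rule on 3 via 0R1]
Accessibility: 0R0, 0R1, 1R1
Branch closes: p2 and ¬p2 both at 1.
(One branch shown.) All branches close.

No, unsatisfiable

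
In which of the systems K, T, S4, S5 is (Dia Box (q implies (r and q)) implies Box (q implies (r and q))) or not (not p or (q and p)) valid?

S5

S5-tableau for the negation not ((Dia Box (q implies (r and q)) implies Box (q implies (r and q))) or not (not p or (q and p))):
1. not ((Dia Box (q implies (r and q)) implies Box (q implies (r and q))) or not (not p or (q and p))), u
2. not (Dia Box (q implies (r and q)) implies Box (q implies (r and q))), u   [neg-or-rule on 1]
3. not p or (q and p), u   [neg-or-rule on 1]
4. Dia Box (q implies (r and q)), u   [neg-implies-rule on 2]
5. not Box (q implies (r and q)), u   [neg-implies-rule on 2]
6. q and p, u   [or-rule on 3 (branches; this branch)]
7. q, u   [and-rule on 6]
8. p, u   [and-rule on 6]
9. Box (q implies (r and q)), v   [Dia-rule on 4: fresh world v, uRv]
10. q implies (r and q), u   [Box-rule on 9 via vRu]
11. q implies (r and q), v   [Box-rule on 9 via vRv]
12. r and q, u   [implies-rule on 10 (branches; this branch)]
13. r, u   [and-rule on 12]
14. r and q, v   [implies-rule on 11 (branches; this branch)]
15. r, v   [and-rule on 14]
16. q, v   [and-rule on 14]
17. not (q implies (r and q)), w   [neg-Box-rule on 5: fresh world w, uRw]
18. q, w   [neg-implies-rule on 17]
19. not (r and q), w   [neg-implies-rule on 17]
20. q implies (r and q), w   [Box-rule on 9 via vRw]
21. not r, w   [neg-and-rule on 19 (branches; this branch)]
22. r and q, w   [implies-rule on 20 (branches; this branch)]
23. r, w   [and-rule on 22]
Accessibility: uRu, uRv, uRw, vRu, vRv, vRw, wRu, wRv, wRw
Branch closes: r and not r both at w.
Every branch closes (one shown): valid in S5.
S4-tableau for the negation not ((Dia Box (q implies (r and q)) implies Box (q implies (r and q))) or not (not p or (q and p))):
1. not ((Dia Box (q implies (r and q)) implies Box (q implies (r and q))) or not (not p or (q and p))), u
2. not (Dia Box (q implies (r and q)) implies Box (q implies (r and q))), u   [neg-or-rule on 1]
3. not p or (q and p), u   [neg-or-rule on 1]
4. Dia Box (q implies (r and q)), u   [neg-implies-rule on 2]
5. not Box (q implies (r and q)), u   [neg-implies-rule on 2]
6. q and p, u   [or-rule on 3 (branches; this branch)]
7. q, u   [and-rule on 6]
8. p, u   [and-rule on 6]
9. Box (q implies (r and q)), v   [Dia-rule on 4: fresh world v, uRv]
10. q implies (r and q), v   [Box-rule on 9 via vRv]
11. r and q, v   [implies-rule on 10 (branches; this branch)]
12. r, v   [and-rule on 11]
13. q, v   [and-rule on 11]
14. not (q implies (r and q)), w   [neg-Box-rule on 5: fresh world w, uRw]
15. q, w   [neg-implies-rule on 14]
16. not (r and q), w   [neg-implies-rule on 14]
17. not r, w   [neg-and-rule on 16 (branches; this branch)]
Accessibility: uRu, uRv, uRw, vRv, wRw
Complete open branch: countermodel on an S4-frame, so not valid in S4, nor in K, T (the same frame is also a K-frame and a T-frame).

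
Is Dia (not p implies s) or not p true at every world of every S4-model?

Tableau for the negation not (Dia (not p implies s) or not p):
1. not (Dia (not p implies s) or not p), 0
2. not Dia (not p implies s), 0
3. p, 0
4. not (not p implies s), 0
5. not p, 0
6. not s, 0
Accessibility: 0R0
Branch closes: p and not p both at 0.
All branches of the negation close; one closing branch shown above.

Valid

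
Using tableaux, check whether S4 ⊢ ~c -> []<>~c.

Tableau for the negation ~(~c -> []<>~c):
1. ~(~c -> []<>~c), u
2. ~c, u
3. ~[]<>~c, u
4. ~<>~c, v
5. c, v
Accessibility: uRu, uRv, vRv
The negation has an open branch (countermodel exists).

No, not valid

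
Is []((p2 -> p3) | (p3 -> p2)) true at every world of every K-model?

Valid in K

Tableau for the negation ~[]((p2 -> p3) | (p3 -> p2)):
1. ~[]((p2 -> p3) | (p3 -> p2)), w0
2. ~((p2 -> p3) | (p3 -> p2)), w1
3. ~(p2 -> p3), w1
4. ~(p3 -> p2), w1
5. p2, w1
6. ~p3, w1
7. p3, w1
8. ~p2, w1
Accessibility: w0Rw1
Branch closes: p3 and ~p3 both at w1.
Every branch of the negation's tableau closes; the branch above is one of them.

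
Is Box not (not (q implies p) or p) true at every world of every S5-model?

Tableau for the negation not Box not (not (q implies p) or p):
1. not Box not (not (q implies p) or p), u
2. not (q implies p) or p, v
3. p, v
Accessibility: uRu, uRv, vRu, vRv
The negation has an open branch (countermodel exists).

Not valid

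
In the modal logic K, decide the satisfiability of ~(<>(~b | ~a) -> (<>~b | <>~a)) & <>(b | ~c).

Unsatisfiable (every branch closes)

1. ~(<>(~b | ~a) -> (<>~b | <>~a)) & <>(b | ~c), w0
2. ~(<>(~b | ~a) -> (<>~b | <>~a)), w0   [&-rule on 1]
3. <>(b | ~c), w0   [&-rule on 1]
4. <>(~b | ~a), w0   [~->-rule on 2]
5. ~(<>~b | <>~a), w0   [~->-rule on 2]
6. ~<>~b, w0   [~|-rule on 5]
7. ~<>~a, w0   [~|-rule on 5]
8. b | ~c, w1   [<>-rule on 3: fresh world w1, w0Rw1]
9. b, w1   [~<>-rule on 6 via w0Rw1]
10. a, w1   [~<>-rule on 7 via w0Rw1]
11. ~c, w1   [|-rule on 8 (branches; this branch)]
12. ~b | ~a, w2   [<>-rule on 4: fresh world w2, w0Rw2]
13. b, w2   [~<>-rule on 6 via w0Rw2]
14. a, w2   [~<>-rule on 7 via w0Rw2]
15. ~a, w2   [|-rule on 12 (branches; this branch)]
Accessibility: w0Rw1, w0Rw2
Branch closes: a and ~a both at w2.
(One branch shown.) All branches close.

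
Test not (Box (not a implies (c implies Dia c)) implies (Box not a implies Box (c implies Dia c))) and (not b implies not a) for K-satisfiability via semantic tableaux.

1. not (Box (not a implies (c implies Dia c)) implies (Box not a implies Box (c implies Dia c))) and (not b implies not a), w0
2. not (Box (not a implies (c implies Dia c)) implies (Box not a implies Box (c implies Dia c))), w0
3. not b implies not a, w0
4. Box (not a implies (c implies Dia c)), w0
5. not (Box not a implies Box (c implies Dia c)), w0
6. Box not a, w0
7. not Box (c implies Dia c), w0
8. not a, w0
9. not (c implies Dia c), w1
10. c, w1
11. not Dia c, w1
12. not a implies (c implies Dia c), w1
13. not a, w1
14. c implies Dia c, w1
15. Dia c, w1
16. c, w2
17. not c, w2
Accessibility: w0Rw1, w1Rw2
Branch closes: c and not c both at w2.
All branches of the tableau close; one closing branch shown above.

Unsatisfiable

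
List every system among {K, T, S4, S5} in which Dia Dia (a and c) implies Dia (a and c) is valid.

S4, S5

S4-tableau for the negation not (Dia Dia (a and c) implies Dia (a and c)):
1. not (Dia Dia (a and c) implies Dia (a and c)), w0
2. Dia Dia (a and c), w0
3. not Dia (a and c), w0
4. not (a and c), w0
5. not c, w0
6. Dia (a and c), w1
7. not (a and c), w1
8. not c, w1
9. a and c, w2
10. a, w2
11. c, w2
12. not (a and c), w2
13. not c, w2
Accessibility: w0Rw0, w0Rw1, w0Rw2, w1Rw1, w1Rw2, w2Rw2
Branch closes: c and not c both at w2.
Every branch closes (one shown): valid in S4, hence also in S5 (every theorem of S4 is a theorem of S5).
T-tableau for the negation not (Dia Dia (a and c) implies Dia (a and c)):
1. not (Dia Dia (a and c) implies Dia (a and c)), w0
2. Dia Dia (a and c), w0
3. not Dia (a and c), w0
4. not (a and c), w0
5. not c, w0
6. Dia (a and c), w1
7. not (a and c), w1
8. not c, w1
9. a and c, w2
10. a, w2
11. c, w2
Accessibility: w0Rw0, w0Rw1, w1Rw1, w1Rw2, w2Rw2
Complete open branch: countermodel on a T-frame, so not valid in T, nor in K (the same frame is also a K-frame).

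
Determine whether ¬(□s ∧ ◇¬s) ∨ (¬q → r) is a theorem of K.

Yes, valid

Tableau for the negation ¬(¬(□s ∧ ◇¬s) ∨ (¬q → r)):
1. ¬(¬(□s ∧ ◇¬s) ∨ (¬q → r)), u
2. □s ∧ ◇¬s, u   [¬∨-rule on 1]
3. ¬(¬q → r), u   [¬∨-rule on 1]
4. □s, u   [∧-rule on 2]
5. ◇¬s, u   [∧-rule on 2]
6. ¬q, u   [¬→-rule on 3]
7. ¬r, u   [¬→-rule on 3]
8. ¬s, v   [◇-rule on 5: fresh world v, uRv]
9. s, v   [□-rule on 4 via uRv]
Accessibility: uRv
Branch closes: s and ¬s both at v.
Every branch of the negation's tableau closes; the branch above is one of them.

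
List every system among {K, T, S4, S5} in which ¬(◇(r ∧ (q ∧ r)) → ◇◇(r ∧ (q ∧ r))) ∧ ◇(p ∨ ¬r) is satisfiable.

K

T-tableau for the formula:
1. ¬(◇(r ∧ (q ∧ r)) → ◇◇(r ∧ (q ∧ r))) ∧ ◇(p ∨ ¬r), u
2. ¬(◇(r ∧ (q ∧ r)) → ◇◇(r ∧ (q ∧ r))), u
3. ◇(p ∨ ¬r), u
4. ◇(r ∧ (q ∧ r)), u
5. ¬◇◇(r ∧ (q ∧ r)), u
6. ¬◇(r ∧ (q ∧ r)), u
7. ¬(r ∧ (q ∧ r)), u
8. ¬(q ∧ r), u
9. ¬r, u
10. p ∨ ¬r, v
11. ¬◇(r ∧ (q ∧ r)), v
12. ¬(r ∧ (q ∧ r)), v
13. ¬r, v
14. ¬(q ∧ r), v
15. r ∧ (q ∧ r), w
16. r, w
17. q ∧ r, w
18. q, w
19. ¬◇(r ∧ (q ∧ r)), w
20. ¬(r ∧ (q ∧ r)), w
21. ¬(q ∧ r), w
22. ¬r, w
Accessibility: uRu, uRv, uRw, vRv, wRw
Branch closes: r and ¬r both at w.
Every branch closes (one shown): unsatisfiable in T, hence also in S4, S5 (every S4/S5-frame is a T-frame).
K-tableau for the formula:
1. ¬(◇(r ∧ (q ∧ r)) → ◇◇(r ∧ (q ∧ r))) ∧ ◇(p ∨ ¬r), u
2. ¬(◇(r ∧ (q ∧ r)) → ◇◇(r ∧ (q ∧ r))), u
3. ◇(p ∨ ¬r), u
4. ◇(r ∧ (q ∧ r)), u
5. ¬◇◇(r ∧ (q ∧ r)), u
6. p ∨ ¬r, v
7. ¬◇(r ∧ (q ∧ r)), v
8. ¬r, v
9. r ∧ (q ∧ r), w
10. r, w
11. q ∧ r, w
12. q, w
13. ¬◇(r ∧ (q ∧ r)), w
Accessibility: uRv, uRw
Complete open branch: satisfiable in K.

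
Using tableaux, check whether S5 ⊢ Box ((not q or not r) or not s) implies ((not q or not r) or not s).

Valid

Tableau for the negation not (Box ((not q or not r) or not s) implies ((not q or not r) or not s)):
1. not (Box ((not q or not r) or not s) implies ((not q or not r) or not s)), 0
2. Box ((not q or not r) or not s), 0
3. not ((not q or not r) or not s), 0
4. not (not q or not r), 0
5. s, 0
6. q, 0
7. r, 0
8. (not q or not r) or not s, 0
9. not q or not r, 0
10. not r, 0
Accessibility: 0R0
Branch closes: r and not r both at 0.
Every branch of the negation's tableau closes; the branch above is one of them.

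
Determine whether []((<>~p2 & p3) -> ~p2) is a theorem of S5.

No, not valid

Tableau for the negation ~[]((<>~p2 & p3) -> ~p2):
1. ~[]((<>~p2 & p3) -> ~p2), u
2. ~((<>~p2 & p3) -> ~p2), v
3. <>~p2 & p3, v
4. p2, v
5. <>~p2, v
6. p3, v
7. ~p2, w
Accessibility: uRu, uRv, uRw, vRu, vRv, vRw, wRu, wRv, wRw
The negation has an open branch (countermodel exists).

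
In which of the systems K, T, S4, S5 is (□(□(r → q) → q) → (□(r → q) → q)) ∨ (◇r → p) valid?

T-tableau for the negation ¬((□(□(r → q) → q) → (□(r → q) → q)) ∨ (◇r → p)):
1. ¬((□(□(r → q) → q) → (□(r → q) → q)) ∨ (◇r → p)), u
2. ¬(□(□(r → q) → q) → (□(r → q) → q)), u
3. ¬(◇r → p), u
4. □(□(r → q) → q), u
5. ¬(□(r → q) → q), u
6. ◇r, u
7. ¬p, u
8. □(r → q), u
9. ¬q, u
10. □(r → q) → q, u
11. r → q, u
12. ¬□(r → q), u
13. ¬r, u
14. r, v
15. □(r → q) → q, v
16. r → q, v
17. q, v
18. ¬(r → q), w
19. r, w
20. ¬q, w
21. □(r → q) → q, w
22. r → q, w
23. ¬□(r → q), w
24. q, w
Accessibility: uRu, uRv, uRw, vRv, wRw
Branch closes: q and ¬q both at w.
Every branch closes (one shown): valid in T, hence also in S4, S5 (every theorem of T is a theorem of S4 and S5).
K-tableau for the negation ¬((□(□(r → q) → q) → (□(r → q) → q)) ∨ (◇r → p)):
1. ¬((□(□(r → q) → q) → (□(r → q) → q)) ∨ (◇r → p)), u
2. ¬(□(□(r → q) → q) → (□(r → q) → q)), u
3. ¬(◇r → p), u
4. □(□(r → q) → q), u
5. ¬(□(r → q) → q), u
6. ◇r, u
7. ¬p, u
8. □(r → q), u
9. ¬q, u
10. r, v
11. □(r → q) → q, v
12. r → q, v
13. q, v
Accessibility: uRv
Complete open branch: countermodel on a K-frame, so not valid in K.

T, S4, S5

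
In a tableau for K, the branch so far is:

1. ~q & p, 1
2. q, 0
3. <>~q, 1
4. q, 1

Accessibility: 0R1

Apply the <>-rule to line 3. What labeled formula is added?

a fresh world 2 with 1R2, and ~q at 2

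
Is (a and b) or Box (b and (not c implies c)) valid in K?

Tableau for the negation not ((a and b) or Box (b and (not c implies c))):
1. not ((a and b) or Box (b and (not c implies c))), w0
2. not (a and b), w0   [neg-or-rule on 1]
3. not Box (b and (not c implies c)), w0   [neg-or-rule on 1]
4. not b, w0   [neg-and-rule on 2 (branches; this branch)]
5. not (b and (not c implies c)), w1   [neg-Box-rule on 3: fresh world w1, w0Rw1]
6. not (not c implies c), w1   [neg-and-rule on 5 (branches; this branch)]
7. not c, w1   [neg-implies-rule on 6]
Accessibility: w0Rw1
The negation has an open branch (countermodel exists).

Invalid (countermodel exists)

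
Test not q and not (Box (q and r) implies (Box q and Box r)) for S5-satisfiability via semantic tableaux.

1. not q and not (Box (q and r) implies (Box q and Box r)), 0
2. not q, 0   [and-rule on 1]
3. not (Box (q and r) implies (Box q and Box r)), 0   [and-rule on 1]
4. Box (q and r), 0   [neg-implies-rule on 3]
5. not (Box q and Box r), 0   [neg-implies-rule on 3]
6. q and r, 0   [Box-rule on 4 via 0R0]
7. q, 0   [and-rule on 6]
8. r, 0   [and-rule on 6]
Accessibility: 0R0
Branch closes: q and not q both at 0.
(One branch shown.) All branches close.

No, unsatisfiable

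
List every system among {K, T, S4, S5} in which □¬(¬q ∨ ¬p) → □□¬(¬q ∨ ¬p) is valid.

S4-tableau for the negation ¬(□¬(¬q ∨ ¬p) → □□¬(¬q ∨ ¬p)):
1. ¬(□¬(¬q ∨ ¬p) → □□¬(¬q ∨ ¬p)), w0
2. □¬(¬q ∨ ¬p), w0
3. ¬□□¬(¬q ∨ ¬p), w0
4. ¬(¬q ∨ ¬p), w0
5. q, w0
6. p, w0
7. ¬□¬(¬q ∨ ¬p), w1
8. ¬(¬q ∨ ¬p), w1
9. q, w1
10. p, w1
11. ¬q ∨ ¬p, w2
12. ¬(¬q ∨ ¬p), w2
13. q, w2
14. p, w2
15. ¬p, w2
Accessibility: w0Rw0, w0Rw1, w0Rw2, w1Rw1, w1Rw2, w2Rw2
Branch closes: p and ¬p both at w2.
Every branch closes (one shown): valid in S4, hence also in S5 (every theorem of S4 is a theorem of S5).
T-tableau for the negation ¬(□¬(¬q ∨ ¬p) → □□¬(¬q ∨ ¬p)):
1. ¬(□¬(¬q ∨ ¬p) → □□¬(¬q ∨ ¬p)), w0
2. □¬(¬q ∨ ¬p), w0
3. ¬□□¬(¬q ∨ ¬p), w0
4. ¬(¬q ∨ ¬p), w0
5. q, w0
6. p, w0
7. ¬□¬(¬q ∨ ¬p), w1
8. ¬(¬q ∨ ¬p), w1
9. q, w1
10. p, w1
11. ¬q ∨ ¬p, w2
12. ¬p, w2
Accessibility: w0Rw0, w0Rw1, w1Rw1, w1Rw2, w2Rw2
Complete open branch: countermodel on a T-frame, so not valid in T, nor in K (the same frame is also a K-frame).

S4, S5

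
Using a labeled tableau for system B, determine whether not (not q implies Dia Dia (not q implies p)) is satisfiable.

1. not (not q implies Dia Dia (not q implies p)), w0
2. not q, w0
3. not Dia Dia (not q implies p), w0
4. not Dia (not q implies p), w0
5. not (not q implies p), w0
6. not p, w0
Accessibility: w0Rw0

Satisfiable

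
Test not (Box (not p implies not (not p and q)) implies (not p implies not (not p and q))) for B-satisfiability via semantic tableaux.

1. not (Box (not p implies not (not p and q)) implies (not p implies not (not p and q))), 0
2. Box (not p implies not (not p and q)), 0   [neg-implies-rule on 1]
3. not (not p implies not (not p and q)), 0   [neg-implies-rule on 1]
4. not p, 0   [neg-implies-rule on 3]
5. not p and q, 0   [neg-implies-rule on 3]
6. q, 0   [and-rule on 5]
7. not p implies not (not p and q), 0   [Box-rule on 2 via 0R0]
8. not (not p and q), 0   [implies-rule on 7 (branches; this branch)]
9. not q, 0   [neg-and-rule on 8 (branches; this branch)]
Accessibility: 0R0
Branch closes: q and not q both at 0.
(One branch shown.) All branches close.

No, unsatisfiable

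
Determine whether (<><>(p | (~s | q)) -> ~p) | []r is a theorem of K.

Tableau for the negation ~((<><>(p | (~s | q)) -> ~p) | []r):
1. ~((<><>(p | (~s | q)) -> ~p) | []r), 0
2. ~(<><>(p | (~s | q)) -> ~p), 0
3. ~[]r, 0
4. <><>(p | (~s | q)), 0
5. p, 0
6. ~r, 1
7. <>(p | (~s | q)), 2
8. p | (~s | q), 3
9. ~s | q, 3
10. q, 3
Accessibility: 0R1, 0R2, 2R3
The negation has an open branch (countermodel exists).

Invalid (countermodel exists)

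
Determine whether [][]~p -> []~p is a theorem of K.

Tableau for the negation ~([][]~p -> []~p):
1. ~([][]~p -> []~p), u
2. [][]~p, u
3. ~[]~p, u
4. p, v
5. []~p, v
Accessibility: uRv
The negation has an open branch (countermodel exists).

No, not valid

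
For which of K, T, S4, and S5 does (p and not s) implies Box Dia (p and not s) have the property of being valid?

S4-tableau for the negation not ((p and not s) implies Box Dia (p and not s)):
1. not ((p and not s) implies Box Dia (p and not s)), w0
2. p and not s, w0
3. not Box Dia (p and not s), w0
4. p, w0
5. not s, w0
6. not Dia (p and not s), w1
7. not (p and not s), w1
8. s, w1
Accessibility: w0Rw0, w0Rw1, w1Rw1
Complete open branch: countermodel on an S4-frame, so not valid in S4, nor in K, T (the same frame is also a K-frame and a T-frame).
S5-tableau for the negation not ((p and not s) implies Box Dia (p and not s)):
1. not ((p and not s) implies Box Dia (p and not s)), w0
2. p and not s, w0
3. not Box Dia (p and not s), w0
4. p, w0
5. not s, w0
6. not Dia (p and not s), w1
7. not (p and not s), w0
8. not (p and not s), w1
9. s, w0
Accessibility: w0Rw0, w0Rw1, w1Rw0, w1Rw1
Branch closes: s and not s both at w0.
Every branch closes (one shown): valid in S5.

S5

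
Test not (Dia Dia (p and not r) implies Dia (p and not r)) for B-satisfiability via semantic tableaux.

Yes, satisfiable

1. not (Dia Dia (p and not r) implies Dia (p and not r)), w0
2. Dia Dia (p and not r), w0   [neg-implies-rule on 1]
3. not Dia (p and not r), w0   [neg-implies-rule on 1]
4. not (p and not r), w0   [neg-Dia-rule on 3 via w0Rw0]
5. r, w0   [neg-and-rule on 4 (branches; this branch)]
6. Dia (p and not r), w1   [Dia-rule on 2: fresh world w1, w0Rw1]
7. not (p and not r), w1   [neg-Dia-rule on 3 via w0Rw1]
8. r, w1   [neg-and-rule on 7 (branches; this branch)]
9. p and not r, w2   [Dia-rule on 6: fresh world w2, w1Rw2]
10. p, w2   [and-rule on 9]
11. not r, w2   [and-rule on 9]
Accessibility: w0Rw0, w0Rw1, w1Rw0, w1Rw1, w1Rw2, w2Rw1, w2Rw2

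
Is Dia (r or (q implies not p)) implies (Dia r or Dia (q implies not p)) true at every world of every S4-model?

Yes, valid

Tableau for the negation not (Dia (r or (q implies not p)) implies (Dia r or Dia (q implies not p))):
1. not (Dia (r or (q implies not p)) implies (Dia r or Dia (q implies not p))), w0
2. Dia (r or (q implies not p)), w0   [neg-implies-rule on 1]
3. not (Dia r or Dia (q implies not p)), w0   [neg-implies-rule on 1]
4. not Dia r, w0   [neg-or-rule on 3]
5. not Dia (q implies not p), w0   [neg-or-rule on 3]
6. not r, w0   [neg-Dia-rule on 4 via w0Rw0]
7. not (q implies not p), w0   [neg-Dia-rule on 5 via w0Rw0]
8. q, w0   [neg-implies-rule on 7]
9. p, w0   [neg-implies-rule on 7]
10. r or (q implies not p), w1   [Dia-rule on 2: fresh world w1, w0Rw1]
11. not r, w1   [neg-Dia-rule on 4 via w0Rw1]
12. not (q implies not p), w1   [neg-Dia-rule on 5 via w0Rw1]
13. q, w1   [neg-implies-rule on 12]
14. p, w1   [neg-implies-rule on 12]
15. q implies not p, w1   [or-rule on 10 (branches; this branch)]
16. not p, w1   [implies-rule on 15 (branches; this branch)]
Accessibility: w0Rw0, w0Rw1, w1Rw1
Branch closes: p and not p both at w1.
Every branch of the negation's tableau closes; the branch above is one of them.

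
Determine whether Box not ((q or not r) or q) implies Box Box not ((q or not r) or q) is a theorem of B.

Tableau for the negation not (Box not ((q or not r) or q) implies Box Box not ((q or not r) or q)):
1. not (Box not ((q or not r) or q) implies Box Box not ((q or not r) or q)), 0
2. Box not ((q or not r) or q), 0   [neg-implies-rule on 1]
3. not Box Box not ((q or not r) or q), 0   [neg-implies-rule on 1]
4. not ((q or not r) or q), 0   [Box-rule on 2 via 0R0]
5. not (q or not r), 0   [neg-or-rule on 4]
6. not q, 0   [neg-or-rule on 4]
7. r, 0   [neg-or-rule on 5]
8. not Box not ((q or not r) or q), 1   [neg-Box-rule on 3: fresh world 1, 0R1]
9. not ((q or not r) or q), 1   [Box-rule on 2 via 0R1]
10. not (q or not r), 1   [neg-or-rule on 9]
11. not q, 1   [neg-or-rule on 9]
12. r, 1   [neg-or-rule on 10]
13. (q or not r) or q, 2   [neg-Box-rule on 8: fresh world 2, 1R2]
14. q, 2   [or-rule on 13 (branches; this branch)]
Accessibility: 0R0, 0R1, 1R0, 1R1, 1R2, 2R1, 2R2
The negation has an open branch (countermodel exists).

Not valid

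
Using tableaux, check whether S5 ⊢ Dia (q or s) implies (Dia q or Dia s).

Tableau for the negation not (Dia (q or s) implies (Dia q or Dia s)):
1. not (Dia (q or s) implies (Dia q or Dia s)), w0
2. Dia (q or s), w0
3. not (Dia q or Dia s), w0
4. not Dia q, w0
5. not Dia s, w0
6. not q, w0
7. not s, w0
8. q or s, w1
9. not q, w1
10. not s, w1
11. s, w1
Accessibility: w0Rw0, w0Rw1, w1Rw0, w1Rw1
Branch closes: s and not s both at w1.
Every branch of the negation's tableau closes; the branch above is one of them.

Valid in S5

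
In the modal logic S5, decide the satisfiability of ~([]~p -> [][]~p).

1. ~([]~p -> [][]~p), 0
2. []~p, 0
3. ~[][]~p, 0
4. ~p, 0
5. ~[]~p, 1
6. ~p, 1
7. p, 2
8. ~p, 2
Accessibility: 0R0, 0R1, 0R2, 1R0, 1R1, 1R2, 2R0, 2R1, 2R2
Branch closes: p and ~p both at 2.
(One branch shown.) All branches close.

No, unsatisfiable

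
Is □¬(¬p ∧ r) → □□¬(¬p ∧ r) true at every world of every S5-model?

Tableau for the negation ¬(□¬(¬p ∧ r) → □□¬(¬p ∧ r)):
1. ¬(□¬(¬p ∧ r) → □□¬(¬p ∧ r)), u
2. □¬(¬p ∧ r), u
3. ¬□□¬(¬p ∧ r), u
4. ¬(¬p ∧ r), u
5. ¬r, u
6. ¬□¬(¬p ∧ r), v
7. ¬(¬p ∧ r), v
8. ¬r, v
9. ¬p ∧ r, w
10. ¬p, w
11. r, w
12. ¬(¬p ∧ r), w
13. ¬r, w
Accessibility: uRu, uRv, uRw, vRu, vRv, vRw, wRu, wRv, wRw
Branch closes: r and ¬r both at w.
Every branch of the negation's tableau closes; the branch above is one of them.

Valid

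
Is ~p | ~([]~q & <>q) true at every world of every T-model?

Valid

Tableau for the negation ~(~p | ~([]~q & <>q)):
1. ~(~p | ~([]~q & <>q)), u
2. p, u
3. []~q & <>q, u
4. []~q, u
5. <>q, u
6. ~q, u
7. q, v
8. ~q, v
Accessibility: uRu, uRv, vRv
Branch closes: q and ~q both at v.
Every branch of the negation's tableau closes; the branch above is one of them.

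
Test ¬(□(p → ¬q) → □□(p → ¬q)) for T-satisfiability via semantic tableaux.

1. ¬(□(p → ¬q) → □□(p → ¬q)), w0
2. □(p → ¬q), w0   [¬→-rule on 1]
3. ¬□□(p → ¬q), w0   [¬→-rule on 1]
4. p → ¬q, w0   [□-rule on 2 via w0Rw0]
5. ¬q, w0   [→-rule on 4 (branches; this branch)]
6. ¬□(p → ¬q), w1   [¬□-rule on 3: fresh world w1, w0Rw1]
7. p → ¬q, w1   [□-rule on 2 via w0Rw1]
8. ¬q, w1   [→-rule on 7 (branches; this branch)]
9. ¬(p → ¬q), w2   [¬□-rule on 6: fresh world w2, w1Rw2]
10. p, w2   [¬→-rule on 9]
11. q, w2   [¬→-rule on 9]
Accessibility: w0Rw0, w0Rw1, w1Rw1, w1Rw2, w2Rw2

Satisfiable (open branch found)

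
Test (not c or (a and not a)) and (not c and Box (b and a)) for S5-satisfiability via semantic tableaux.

Satisfiable

1. (not c or (a and not a)) and (not c and Box (b and a)), 0
2. not c or (a and not a), 0
3. not c and Box (b and a), 0
4. not c, 0
5. Box (b and a), 0
6. b and a, 0
7. b, 0
8. a, 0
Accessibility: 0R0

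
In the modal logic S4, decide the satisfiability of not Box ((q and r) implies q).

1. not Box ((q and r) implies q), w0
2. not ((q and r) implies q), w1
3. q and r, w1
4. not q, w1
5. q, w1
6. r, w1
Accessibility: w0Rw0, w0Rw1, w1Rw1
Branch closes: q and not q both at w1.
(One branch shown.) All branches close.

Unsatisfiable (every branch closes)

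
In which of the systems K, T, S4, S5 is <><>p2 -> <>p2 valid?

S4, S5

T-tableau for the negation ~(<><>p2 -> <>p2):
1. ~(<><>p2 -> <>p2), u
2. <><>p2, u   [~->-rule on 1]
3. ~<>p2, u   [~->-rule on 1]
4. ~p2, u   [~<>-rule on 3 via uRu]
5. <>p2, v   [<>-rule on 2: fresh world v, uRv]
6. ~p2, v   [~<>-rule on 3 via uRv]
7. p2, w   [<>-rule on 5: fresh world w, vRw]
Accessibility: uRu, uRv, vRv, vRw, wRw
Complete open branch: countermodel on a T-frame, so not valid in T, nor in K (the same frame is also a K-frame).
S4-tableau for the negation ~(<><>p2 -> <>p2):
1. ~(<><>p2 -> <>p2), u
2. <><>p2, u   [~->-rule on 1]
3. ~<>p2, u   [~->-rule on 1]
4. ~p2, u   [~<>-rule on 3 via uRu]
5. <>p2, v   [<>-rule on 2: fresh world v, uRv]
6. ~p2, v   [~<>-rule on 3 via uRv]
7. p2, w   [<>-rule on 5: fresh world w, vRw]
8. ~p2, w   [~<>-rule on 3 via uRw]
Accessibility: uRu, uRv, uRw, vRv, vRw, wRw
Branch closes: p2 and ~p2 both at w.
Every branch closes (one shown): valid in S4, hence also in S5 (every theorem of S4 is a theorem of S5).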